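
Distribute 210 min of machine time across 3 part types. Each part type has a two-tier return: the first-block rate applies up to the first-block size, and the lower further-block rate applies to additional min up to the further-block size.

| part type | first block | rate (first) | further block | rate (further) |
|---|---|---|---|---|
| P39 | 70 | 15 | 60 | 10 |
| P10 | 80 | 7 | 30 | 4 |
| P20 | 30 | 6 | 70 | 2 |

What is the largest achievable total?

2210

Rank every tier by rate: P39/T1 15 > P39/T2 10 > P10/T1 7 > P20/T1 6 > P10/T2 4 > P20/T2 2.
Fill P39 T1 block (70 at 15) ; 140 left.
P39/T2 (10): +60 ; 80 left.
Fill P10 T1 block (80 at 7) ; 0 left.
Total = 15×70 + 10×60 + 7×80 = 2210.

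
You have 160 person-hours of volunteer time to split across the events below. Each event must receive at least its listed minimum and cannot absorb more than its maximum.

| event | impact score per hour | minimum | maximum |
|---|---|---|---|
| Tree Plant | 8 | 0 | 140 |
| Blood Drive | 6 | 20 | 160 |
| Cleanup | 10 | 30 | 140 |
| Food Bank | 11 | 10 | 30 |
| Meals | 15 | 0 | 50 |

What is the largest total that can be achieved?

1800

Meeting every minimum uses 0+20+30+10+0 = 60 person-hours, leaving 100.
Rank by impact score per hour: Meals 15 > Food Bank 11 > Cleanup 10 > Tree Plant 8 > Blood Drive 6.
Meals takes 50 more to reach its cap of 50 — 50 left.
Give Food Bank 20 more to hit its cap of 30 — 30 left.
Cleanup has room for 110 more but only 30 remain, so it gets 60.
Total = 6×20 + 10×60 + 11×30 + 15×50 = 1800.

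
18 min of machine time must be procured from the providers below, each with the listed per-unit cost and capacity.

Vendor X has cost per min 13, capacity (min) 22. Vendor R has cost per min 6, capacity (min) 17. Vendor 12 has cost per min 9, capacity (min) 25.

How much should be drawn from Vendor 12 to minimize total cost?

Fill from the cheapest provider first.
Vendor R (6): use full 17 → 1 min to go.
Take 1 from Vendor 12 at 9 to finish.
Vendor X: unused.

1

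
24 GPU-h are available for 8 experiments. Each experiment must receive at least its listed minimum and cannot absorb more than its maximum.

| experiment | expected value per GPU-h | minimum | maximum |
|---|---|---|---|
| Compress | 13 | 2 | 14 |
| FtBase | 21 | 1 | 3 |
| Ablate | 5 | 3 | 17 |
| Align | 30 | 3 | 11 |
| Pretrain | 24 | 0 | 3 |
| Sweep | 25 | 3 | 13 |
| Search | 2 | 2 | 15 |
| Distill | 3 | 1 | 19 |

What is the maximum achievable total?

499

Meeting every minimum uses 2+1+3+3+0+3+2+1 = 15 GPU-h, leaving 9.
Order the experiments by expected value per GPU-h: Align 30 > Sweep 25 > Pretrain 24 > FtBase 21 > Compress 13 > Ablate 5 > Distill 3 > Search 2.
Give Align 8 more to hit its cap of 11 → 1 left.
Only 1 left; Sweep takes them to reach 4.
Total = 13×2 + 21×1 + 5×3 + 30×11 + 25×4 + 2×2 + 3×1 = 499.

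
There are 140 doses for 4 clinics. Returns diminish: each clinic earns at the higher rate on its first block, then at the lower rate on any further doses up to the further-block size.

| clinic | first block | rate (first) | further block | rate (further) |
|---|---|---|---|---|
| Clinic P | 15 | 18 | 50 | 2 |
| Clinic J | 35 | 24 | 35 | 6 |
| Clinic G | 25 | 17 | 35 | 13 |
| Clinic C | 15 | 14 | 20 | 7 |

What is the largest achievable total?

2305

Rank every tier by rate: Clinic J/first 24 > Clinic P/first 18 > Clinic G/first 17 > Clinic C/first 14 > Clinic G/second 13 > Clinic C/second 7 > Clinic J/second 6 > Clinic P/second 2.
Clinic J first at 24: fill all 35 ; 105 left.
Clinic P/first (18): +15 ; 90 left.
Fill Clinic G first block (25 at 17) ; 65 left.
Clinic C first at 14: fill all 15 ; 50 left.
Clinic G/second (13): +35 ; 15 left.
Clinic C second at 7: only 15 left, fill 15.
Total = 24×35 + 18×15 + 17×25 + 14×15 + 13×35 + 7×15 = 2305.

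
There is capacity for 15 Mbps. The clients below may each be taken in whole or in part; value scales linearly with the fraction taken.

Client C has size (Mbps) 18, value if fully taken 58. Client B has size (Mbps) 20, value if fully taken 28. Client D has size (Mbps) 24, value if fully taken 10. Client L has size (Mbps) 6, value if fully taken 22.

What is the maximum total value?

Rank by value-to-size ratio: Client L 22/6≈3.67, Client C 58/18≈3.22, Client B 28/20≈1.4, Client D 10/24≈0.417.
Take all of Client L (6 Mbps, value 22) → 9 Mbps left.
Only 9 Mbps remain; take 9/18 of Client C for value 58×9/18 = 29.
Total value = 51.

51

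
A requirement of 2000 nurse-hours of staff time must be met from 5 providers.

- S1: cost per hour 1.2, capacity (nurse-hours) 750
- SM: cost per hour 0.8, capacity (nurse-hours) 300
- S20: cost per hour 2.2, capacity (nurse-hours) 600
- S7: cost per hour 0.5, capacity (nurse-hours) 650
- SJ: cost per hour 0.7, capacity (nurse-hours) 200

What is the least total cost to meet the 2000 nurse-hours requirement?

1825

Fill from the cheapest provider first.
Take 650 from S7 at 0.5 — need 1350 more.
SJ (0.7): use full 200 — 1150 nurse-hours to go.
SM at 0.8: take all 300 nurse-hours — 850 still needed.
Take 750 from S1 at 1.2 — need 100 more.
S20 (2.2): take the remaining 100 — done.
Cost = 650×0.5 + 200×0.7 + 300×0.8 + 750×1.2 + 100×2.2 = 1825.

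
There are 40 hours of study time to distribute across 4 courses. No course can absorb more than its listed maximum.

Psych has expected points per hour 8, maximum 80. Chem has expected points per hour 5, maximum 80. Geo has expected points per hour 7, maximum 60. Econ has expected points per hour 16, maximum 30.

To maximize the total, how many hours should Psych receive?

10

Rank by expected points per hour: Econ 16 > Psych 8 > Geo 7 > Chem 5.
Give Econ 30 to hit its cap of 30 → 10 left.
Psych has room for 80 but only 10 remain, so it gets 10.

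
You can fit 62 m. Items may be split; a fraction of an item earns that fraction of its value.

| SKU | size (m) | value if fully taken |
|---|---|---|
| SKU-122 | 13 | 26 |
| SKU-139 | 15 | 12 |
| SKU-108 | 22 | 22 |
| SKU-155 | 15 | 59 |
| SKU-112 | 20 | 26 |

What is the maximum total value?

Best value per unit of size first: SKU-155 59/15≈3.93, SKU-122 26/13≈2, SKU-112 26/20≈1.3, SKU-108 22/22≈1, SKU-139 12/15≈0.8.
All 15 m of SKU-155 fit (value 59) → 47 remain.
SKU-122: take in full, 13 m for value 26 → 34 left.
All 20 m of SKU-112 fit (value 26) → 14 remain.
Only 14 m remain; take 14/22 of SKU-108 for value 22×14/22 = 14.
Total value = 125.

125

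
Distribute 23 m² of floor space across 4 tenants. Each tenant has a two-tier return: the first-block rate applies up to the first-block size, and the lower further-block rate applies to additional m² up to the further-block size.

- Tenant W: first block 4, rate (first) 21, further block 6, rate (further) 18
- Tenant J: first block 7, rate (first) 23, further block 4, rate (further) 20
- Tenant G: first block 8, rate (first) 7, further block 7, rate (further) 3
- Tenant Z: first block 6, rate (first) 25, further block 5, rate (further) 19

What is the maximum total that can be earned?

Treat each block as its own option and order by rate: Tenant Z/first 25 > Tenant J/first 23 > Tenant W/first 21 > Tenant J/second 20 > Tenant Z/second 19 > Tenant W/second 18 > Tenant G/first 7 > Tenant G/second 3.
Tenant Z/first (25): +6 → 17 left.
Tenant J/first (23): +7 → 10 left.
Fill Tenant W first block (4 at 21) → 6 left.
Tenant J second at 20: fill all 4 → 2 left.
Tenant Z second at 19: only 2 left, fill 2.
Total = 25×6 + 23×7 + 21×4 + 20×4 + 19×2 = 513.

513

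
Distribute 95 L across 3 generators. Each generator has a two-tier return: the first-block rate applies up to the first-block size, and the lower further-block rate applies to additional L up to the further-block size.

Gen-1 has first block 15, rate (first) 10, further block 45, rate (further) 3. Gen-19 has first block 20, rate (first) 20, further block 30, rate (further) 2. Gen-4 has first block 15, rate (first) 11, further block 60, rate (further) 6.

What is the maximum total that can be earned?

Order all 6 blocks by rate: Gen-19/T1 20 > Gen-4/T1 11 > Gen-1/T1 10 > Gen-4/T2 6 > Gen-1/T2 3 > Gen-19/T2 2.
Fill Gen-19 T1 block (20 at 20) ; 75 left.
Gen-4/T1 (11): +15 ; 60 left.
Gen-1 T1 at 10: fill all 15 ; 45 left.
45 remain; put them into Gen-4 T2 at 6.
Total = 20×20 + 11×15 + 10×15 + 6×45 = 985.

985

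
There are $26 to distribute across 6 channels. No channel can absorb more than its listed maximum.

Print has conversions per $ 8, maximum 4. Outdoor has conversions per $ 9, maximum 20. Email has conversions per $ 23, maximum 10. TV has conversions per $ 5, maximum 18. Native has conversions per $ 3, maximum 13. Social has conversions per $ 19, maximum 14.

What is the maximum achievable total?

514

Rank by conversions per $: Email 23 > Social 19 > Outdoor 9 > Print 8 > TV 5 > Native 3.
Email: +10 to 10 (cap) — 16 left.
Social: +14 to 14 (cap) — 2 left.
Only 2 left; Outdoor takes them to reach 2.
Total = 9×2 + 23×10 + 19×14 = 514.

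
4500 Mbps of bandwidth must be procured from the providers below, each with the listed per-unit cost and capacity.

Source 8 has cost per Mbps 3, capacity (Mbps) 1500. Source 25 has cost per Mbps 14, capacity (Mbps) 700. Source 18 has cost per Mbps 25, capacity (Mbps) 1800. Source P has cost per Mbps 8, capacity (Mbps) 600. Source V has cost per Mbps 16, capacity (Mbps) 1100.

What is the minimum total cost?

Use providers in increasing cost order.
Source 8 at 3: take all 1500 Mbps — 3000 still needed.
Source P at 8: take all 600 Mbps — 2400 still needed.
Source 25 (14): use full 700 — 1700 Mbps to go.
Source V at 16: take all 1100 Mbps — 600 still needed.
Source 18 at 25: take 600 of its 1800 — requirement met.
Cost = 1500×3 + 600×8 + 700×14 + 1100×16 + 600×25 = 51700.

51700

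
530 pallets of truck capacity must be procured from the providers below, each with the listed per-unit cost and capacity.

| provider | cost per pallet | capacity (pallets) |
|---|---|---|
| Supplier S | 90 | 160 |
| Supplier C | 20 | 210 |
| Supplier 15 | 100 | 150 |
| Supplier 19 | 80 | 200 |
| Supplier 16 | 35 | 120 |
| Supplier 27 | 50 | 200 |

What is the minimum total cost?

Cheapest first:
Supplier C at 20: take all 210 pallets → 320 still needed.
Take 120 from Supplier 16 at 35 → need 200 more.
Take 200 from Supplier 27 at 50 → need 0 more.
Supplier 19, Supplier S, Supplier 15: unused.
Cost = 210×20 + 120×35 + 200×50 = 18400.

18400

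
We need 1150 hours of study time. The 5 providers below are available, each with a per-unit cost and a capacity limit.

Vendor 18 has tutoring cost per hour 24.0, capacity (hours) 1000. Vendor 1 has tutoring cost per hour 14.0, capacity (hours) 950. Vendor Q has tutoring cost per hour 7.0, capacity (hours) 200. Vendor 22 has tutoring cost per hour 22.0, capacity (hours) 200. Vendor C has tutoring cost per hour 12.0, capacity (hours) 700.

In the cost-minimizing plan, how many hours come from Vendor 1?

Cheapest first:
Vendor Q (7.0): use full 200 — 950 hours to go.
Vendor C at 12.0: take all 700 hours — 250 still needed.
Take 250 from Vendor 1 at 14.0 to finish.
Vendor 22, Vendor 18: unused.

250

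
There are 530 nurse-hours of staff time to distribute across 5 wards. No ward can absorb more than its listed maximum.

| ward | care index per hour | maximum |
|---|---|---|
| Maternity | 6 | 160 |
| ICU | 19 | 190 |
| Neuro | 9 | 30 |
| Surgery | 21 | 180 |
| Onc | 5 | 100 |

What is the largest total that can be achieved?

8440

Rank by care index per hour: Surgery 21 > ICU 19 > Neuro 9 > Maternity 6 > Onc 5.
Give Surgery 180 to hit its cap of 180 ; 350 left.
Give ICU 190 to hit its cap of 190 ; 160 left.
Neuro: +30 to 30 (cap) ; 130 left.
Maternity has room for 160 but only 130 remain, so it gets 130.
Total = 6×130 + 19×190 + 9×30 + 21×180 = 8440.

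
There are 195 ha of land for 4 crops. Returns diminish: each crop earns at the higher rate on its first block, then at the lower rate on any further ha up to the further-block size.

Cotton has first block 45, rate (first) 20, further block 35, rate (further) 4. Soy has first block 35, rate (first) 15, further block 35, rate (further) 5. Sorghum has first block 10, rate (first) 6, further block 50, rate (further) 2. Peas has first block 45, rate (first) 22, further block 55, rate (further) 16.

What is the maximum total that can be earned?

3380

Order all 8 blocks by rate: Peas/tier1 22 > Cotton/tier1 20 > Peas/tier2 16 > Soy/tier1 15 > Sorghum/tier1 6 > Soy/tier2 5 > Cotton/tier2 4 > Sorghum/tier2 2.
Peas tier1 at 22: fill all 45 → 150 left.
Fill Cotton tier1 block (45 at 20) → 105 left.
Peas tier2 at 16: fill all 55 → 50 left.
Soy tier1 at 15: fill all 35 → 15 left.
Fill Sorghum tier1 block (10 at 6) → 5 left.
Soy tier2 at 5: only 5 left, fill 5.
Total = 22×45 + 20×45 + 16×55 + 15×35 + 6×10 + 5×5 = 3380.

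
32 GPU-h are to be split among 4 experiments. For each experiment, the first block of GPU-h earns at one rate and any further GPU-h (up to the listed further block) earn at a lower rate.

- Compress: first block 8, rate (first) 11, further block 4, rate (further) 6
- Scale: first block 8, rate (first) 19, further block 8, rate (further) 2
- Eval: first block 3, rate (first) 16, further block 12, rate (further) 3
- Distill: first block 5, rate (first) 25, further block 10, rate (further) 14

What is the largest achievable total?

Rank every tier by rate: Distill/T1 25 > Scale/T1 19 > Eval/T1 16 > Distill/T2 14 > Compress/T1 11 > Compress/T2 6 > Eval/T2 3 > Scale/T2 2.
Distill T1 at 25: fill all 5 — 27 left.
Scale/T1 (19): +8 — 19 left.
Fill Eval T1 block (3 at 16) — 16 left.
Fill Distill T2 block (10 at 14) — 6 left.
Compress T1 at 11: only 6 left, fill 6.
Total = 25×5 + 19×8 + 16×3 + 14×10 + 11×6 = 531.

531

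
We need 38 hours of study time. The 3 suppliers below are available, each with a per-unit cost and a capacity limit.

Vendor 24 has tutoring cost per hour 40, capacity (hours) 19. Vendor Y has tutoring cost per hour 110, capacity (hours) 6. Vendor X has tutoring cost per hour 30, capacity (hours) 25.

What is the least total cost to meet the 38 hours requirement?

1270

Use suppliers in increasing cost order.
Vendor X at 30: take all 25 hours ; 13 still needed.
Vendor 24 (40): take the remaining 13 ; done.
Vendor Y: unused.
Cost = 25×30 + 13×40 = 1270.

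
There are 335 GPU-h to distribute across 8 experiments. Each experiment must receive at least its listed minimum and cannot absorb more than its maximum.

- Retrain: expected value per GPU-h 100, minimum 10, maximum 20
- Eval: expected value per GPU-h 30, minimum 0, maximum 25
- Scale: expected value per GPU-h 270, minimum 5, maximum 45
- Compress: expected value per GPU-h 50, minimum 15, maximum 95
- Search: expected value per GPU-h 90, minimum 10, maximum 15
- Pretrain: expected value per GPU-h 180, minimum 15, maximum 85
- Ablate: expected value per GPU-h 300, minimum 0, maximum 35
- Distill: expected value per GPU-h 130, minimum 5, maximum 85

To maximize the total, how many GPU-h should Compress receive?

Meeting every minimum uses 10+0+5+15+10+15+0+5 = 60 GPU-h, leaving 275.
Rank by expected value per GPU-h: Ablate 300 > Scale 270 > Pretrain 180 > Distill 130 > Retrain 100 > Search 90 > Compress 50 > Eval 30.
Ablate takes 35 more to reach its cap of 35 ; 240 left.
Give Scale 40 more to hit its cap of 45 ; 200 left.
Pretrain takes 70 more to reach its cap of 85 ; 130 left.
Distill: +80 to 85 (cap) ; 50 left.
Retrain: +10 to 20 (cap) ; 40 left.
Search takes 5 more to reach its cap of 15 ; 35 left.
Compress has room for 80 more but only 35 remain, so it gets 50.

50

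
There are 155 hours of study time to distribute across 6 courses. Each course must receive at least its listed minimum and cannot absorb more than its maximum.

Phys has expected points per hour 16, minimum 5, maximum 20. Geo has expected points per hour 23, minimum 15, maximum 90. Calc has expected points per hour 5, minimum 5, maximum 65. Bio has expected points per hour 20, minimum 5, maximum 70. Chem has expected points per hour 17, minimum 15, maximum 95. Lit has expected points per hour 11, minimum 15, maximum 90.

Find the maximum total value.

Meeting every minimum uses 5+15+5+5+15+15 = 60 hours, leaving 95.
Highest expected points per hour first: Geo 23 > Bio 20 > Chem 17 > Phys 16 > Lit 11 > Calc 5.
Give Geo 75 more to hit its cap of 90 → 20 left.
Only 20 left; Bio takes them to reach 25.
Total = 16×5 + 23×90 + 5×5 + 20×25 + 17×15 + 11×15 = 3095.

3095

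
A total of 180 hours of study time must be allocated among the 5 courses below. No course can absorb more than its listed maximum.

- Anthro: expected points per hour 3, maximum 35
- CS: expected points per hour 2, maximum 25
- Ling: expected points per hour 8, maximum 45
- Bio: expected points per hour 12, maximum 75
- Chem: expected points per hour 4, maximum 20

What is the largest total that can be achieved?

1455

Order the courses by expected points per hour: Bio 12 > Ling 8 > Chem 4 > Anthro 3 > CS 2.
Give Bio 75 to hit its cap of 75 — 105 left.
Ling: +45 to 45 (cap) — 60 left.
Chem: +20 to 20 (cap) — 40 left.
Anthro takes 35 to reach its cap of 35 — 5 left.
CS: +5 (room for 25) → 5. Pool exhausted.
Total = 3×35 + 2×5 + 8×45 + 12×75 + 4×20 = 1455.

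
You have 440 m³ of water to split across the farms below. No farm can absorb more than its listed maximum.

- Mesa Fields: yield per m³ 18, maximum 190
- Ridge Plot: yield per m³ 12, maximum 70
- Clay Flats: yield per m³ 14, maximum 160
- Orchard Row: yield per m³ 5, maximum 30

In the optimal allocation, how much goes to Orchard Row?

20

Highest yield per m³ first: Mesa Fields 18 > Clay Flats 14 > Ridge Plot 12 > Orchard Row 5.
Mesa Fields: +190 to 190 (cap) → 250 left.
Clay Flats: +160 to 160 (cap) → 90 left.
Give Ridge Plot 70 to hit its cap of 70 → 20 left.
Only 20 left; Orchard Row takes them to reach 20.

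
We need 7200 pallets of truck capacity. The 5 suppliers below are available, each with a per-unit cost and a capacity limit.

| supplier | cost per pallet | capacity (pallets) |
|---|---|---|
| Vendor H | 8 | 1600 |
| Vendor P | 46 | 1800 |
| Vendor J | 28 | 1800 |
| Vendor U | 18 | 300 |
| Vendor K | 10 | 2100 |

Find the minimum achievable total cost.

Use suppliers in increasing cost order.
Vendor H (8): use full 1600 → 5600 pallets to go.
Vendor K (10): use full 2100 → 3500 pallets to go.
Take 300 from Vendor U at 18 → need 3200 more.
Take 1800 from Vendor J at 28 → need 1400 more.
Vendor P (46): take the remaining 1400 → done.
Cost = 1600×8 + 2100×10 + 300×18 + 1800×28 + 1400×46 = 154000.

154000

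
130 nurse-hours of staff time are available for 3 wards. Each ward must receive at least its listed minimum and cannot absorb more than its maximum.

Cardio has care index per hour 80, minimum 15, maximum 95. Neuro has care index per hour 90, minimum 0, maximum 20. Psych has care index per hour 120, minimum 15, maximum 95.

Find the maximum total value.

14400

Meeting every minimum uses 15+0+15 = 30 nurse-hours, leaving 100.
Highest care index per hour first: Psych 120 > Neuro 90 > Cardio 80.
Psych: +80 to 95 (cap) ; 20 left.
Neuro takes 20 more to reach its cap of 20 ; 0 left.
Total = 80×15 + 90×20 + 120×95 = 14400.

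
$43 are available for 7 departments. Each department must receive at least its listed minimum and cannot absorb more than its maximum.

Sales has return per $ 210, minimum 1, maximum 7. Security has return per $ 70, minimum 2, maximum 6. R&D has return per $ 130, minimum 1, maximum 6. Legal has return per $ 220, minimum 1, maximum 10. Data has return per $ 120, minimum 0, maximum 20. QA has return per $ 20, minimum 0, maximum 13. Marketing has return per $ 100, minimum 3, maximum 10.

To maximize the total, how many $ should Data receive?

15

Meeting every minimum uses 1+2+1+1+0+0+3 = 8 $, leaving 35.
Rank by return per $: Legal 220 > Sales 210 > R&D 130 > Data 120 > Marketing 100 > Security 70 > QA 20.
Legal takes 9 more to reach its cap of 10 ; 26 left.
Give Sales 6 more to hit its cap of 7 ; 20 left.
R&D: +5 to 6 (cap) ; 15 left.
Data: +15 (room for 20) → 15. Pool exhausted.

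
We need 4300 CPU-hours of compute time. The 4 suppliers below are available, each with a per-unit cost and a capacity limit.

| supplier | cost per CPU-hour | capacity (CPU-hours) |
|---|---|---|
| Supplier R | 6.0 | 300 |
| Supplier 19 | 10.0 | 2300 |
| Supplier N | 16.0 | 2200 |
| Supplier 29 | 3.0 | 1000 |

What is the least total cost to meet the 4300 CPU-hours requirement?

39000

Fill from the cheapest supplier first.
Supplier 29 at 3.0: take all 1000 CPU-hours ; 3300 still needed.
Supplier R at 6.0: take all 300 CPU-hours ; 3000 still needed.
Supplier 19 at 10.0: take all 2300 CPU-hours ; 700 still needed.
Supplier N at 16.0: take 700 of its 2200 ; requirement met.
Cost = 1000×3.0 + 300×6.0 + 2300×10.0 + 700×16.0 = 39000.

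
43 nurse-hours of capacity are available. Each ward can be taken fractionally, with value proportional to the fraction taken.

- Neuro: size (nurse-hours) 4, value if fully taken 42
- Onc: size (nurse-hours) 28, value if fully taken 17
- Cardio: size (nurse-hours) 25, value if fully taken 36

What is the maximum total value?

86.5

Best value per unit of size first: Neuro 42/4≈10.5, Cardio 36/25≈1.44, Onc 17/28≈0.607.
Take all of Neuro (4 nurse-hours, value 42) ; 39 nurse-hours left.
Cardio: take in full, 25 nurse-hours for value 36 ; 14 left.
Fill the last 14 nurse-hours with part of Onc: 14/28 of it earns 8.5.
Total value = 86.5.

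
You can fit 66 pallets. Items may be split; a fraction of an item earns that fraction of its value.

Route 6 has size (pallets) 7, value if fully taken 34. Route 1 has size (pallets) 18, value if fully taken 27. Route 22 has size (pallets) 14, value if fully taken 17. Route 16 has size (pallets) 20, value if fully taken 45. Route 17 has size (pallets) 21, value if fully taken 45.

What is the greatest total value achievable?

151

Rank by value-to-size ratio: Route 6 34/7≈4.86, Route 16 45/20≈2.25, Route 17 45/21≈2.14, Route 1 27/18≈1.5, Route 22 17/14≈1.21.
Route 6: take in full, 7 pallets for value 34 ; 59 left.
All 20 pallets of Route 16 fit (value 45) ; 39 remain.
Route 17: take in full, 21 pallets for value 45 ; 18 left.
All 18 pallets of Route 1 fit (value 27) ; 0 remain.
Total value = 151.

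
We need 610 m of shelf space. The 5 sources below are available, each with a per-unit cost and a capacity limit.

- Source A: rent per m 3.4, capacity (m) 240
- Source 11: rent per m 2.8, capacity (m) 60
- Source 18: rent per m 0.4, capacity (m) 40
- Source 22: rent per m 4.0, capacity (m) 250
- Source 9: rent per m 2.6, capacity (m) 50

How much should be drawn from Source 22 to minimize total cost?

220

Cheapest first:
Take 40 from Source 18 at 0.4 ; need 570 more.
Source 9 at 2.6: take all 50 m ; 520 still needed.
Source 11 (2.8): use full 60 ; 460 m to go.
Source A (3.4): use full 240 ; 220 m to go.
Source 22 (4.0): take the remaining 220 ; done.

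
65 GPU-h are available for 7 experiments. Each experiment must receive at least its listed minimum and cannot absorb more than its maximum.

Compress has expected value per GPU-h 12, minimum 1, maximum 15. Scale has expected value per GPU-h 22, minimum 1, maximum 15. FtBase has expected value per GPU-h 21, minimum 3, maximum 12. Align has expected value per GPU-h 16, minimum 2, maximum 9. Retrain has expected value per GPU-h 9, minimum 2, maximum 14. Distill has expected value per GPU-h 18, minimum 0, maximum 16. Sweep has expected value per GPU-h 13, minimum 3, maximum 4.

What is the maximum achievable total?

Meeting every minimum uses 1+1+3+2+2+0+3 = 12 GPU-h, leaving 53.
Highest expected value per GPU-h first: Scale 22 > FtBase 21 > Distill 18 > Align 16 > Sweep 13 > Compress 12 > Retrain 9.
Give Scale 14 more to hit its cap of 15 — 39 left.
FtBase takes 9 more to reach its cap of 12 — 30 left.
Give Distill 16 more to hit its cap of 16 — 14 left.
Align: +7 to 9 (cap) — 7 left.
Give Sweep 1 more to hit its cap of 4 — 6 left.
Compress: +6 (room for 14) → 7. Pool exhausted.
Total = 12×7 + 22×15 + 21×12 + 16×9 + 9×2 + 18×16 + 13×4 = 1168.

1168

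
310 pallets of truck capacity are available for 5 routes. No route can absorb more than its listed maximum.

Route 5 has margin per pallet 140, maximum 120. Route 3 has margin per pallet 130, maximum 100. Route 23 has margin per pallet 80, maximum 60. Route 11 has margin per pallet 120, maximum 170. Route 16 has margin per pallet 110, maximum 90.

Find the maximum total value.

Order the routes by margin per pallet: Route 5 140 > Route 3 130 > Route 11 120 > Route 16 110 > Route 23 80.
Give Route 5 120 to hit its cap of 120 — 190 left.
Give Route 3 100 to hit its cap of 100 — 90 left.
Route 11 has room for 170 but only 90 remain, so it gets 90.
Total = 140×120 + 130×100 + 120×90 = 40600.

40600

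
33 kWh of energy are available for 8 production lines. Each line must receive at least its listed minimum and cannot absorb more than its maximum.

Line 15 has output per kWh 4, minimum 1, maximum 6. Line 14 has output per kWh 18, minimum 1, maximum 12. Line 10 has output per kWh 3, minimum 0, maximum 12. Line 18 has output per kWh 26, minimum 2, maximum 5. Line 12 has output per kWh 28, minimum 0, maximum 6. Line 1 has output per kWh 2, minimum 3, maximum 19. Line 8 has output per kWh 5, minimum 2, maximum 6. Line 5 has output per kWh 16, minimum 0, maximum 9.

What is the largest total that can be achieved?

598

Meeting every minimum uses 1+1+0+2+0+3+2+0 = 9 kWh, leaving 24.
Rank by output per kWh: Line 12 28 > Line 18 26 > Line 14 18 > Line 5 16 > Line 8 5 > Line 15 4 > Line 10 3 > Line 1 2.
Line 12: +6 to 6 (cap) → 18 left.
Line 18 takes 3 more to reach its cap of 5 → 15 left.
Line 14: +11 to 12 (cap) → 4 left.
Line 5: +4 (room for 9) → 4. Pool exhausted.
Total = 4×1 + 18×12 + 26×5 + 28×6 + 2×3 + 5×2 + 16×4 = 598.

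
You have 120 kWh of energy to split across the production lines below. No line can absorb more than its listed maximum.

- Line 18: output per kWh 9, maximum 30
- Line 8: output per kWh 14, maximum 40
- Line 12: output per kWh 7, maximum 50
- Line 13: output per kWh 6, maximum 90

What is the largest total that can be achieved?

Highest output per kWh first: Line 8 14 > Line 18 9 > Line 12 7 > Line 13 6.
Give Line 8 40 to hit its cap of 40 — 80 left.
Line 18: +30 to 30 (cap) — 50 left.
Line 12 takes 50 to reach its cap of 50 — 0 left.
Total = 9×30 + 14×40 + 7×50 = 1180.

1180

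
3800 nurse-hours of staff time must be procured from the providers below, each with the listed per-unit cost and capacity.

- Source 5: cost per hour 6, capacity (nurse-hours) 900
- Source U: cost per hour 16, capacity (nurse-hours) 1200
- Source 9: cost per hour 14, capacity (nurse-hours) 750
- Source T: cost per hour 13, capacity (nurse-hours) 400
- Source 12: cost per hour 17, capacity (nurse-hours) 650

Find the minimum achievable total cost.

49650

Fill from the cheapest provider first.
Source 5 (6): use full 900 → 2900 nurse-hours to go.
Source T at 13: take all 400 nurse-hours → 2500 still needed.
Take 750 from Source 9 at 14 → need 1750 more.
Take 1200 from Source U at 16 → need 550 more.
Source 12 at 17: take 550 of its 650 → requirement met.
Cost = 900×6 + 400×13 + 750×14 + 1200×16 + 550×17 = 49650.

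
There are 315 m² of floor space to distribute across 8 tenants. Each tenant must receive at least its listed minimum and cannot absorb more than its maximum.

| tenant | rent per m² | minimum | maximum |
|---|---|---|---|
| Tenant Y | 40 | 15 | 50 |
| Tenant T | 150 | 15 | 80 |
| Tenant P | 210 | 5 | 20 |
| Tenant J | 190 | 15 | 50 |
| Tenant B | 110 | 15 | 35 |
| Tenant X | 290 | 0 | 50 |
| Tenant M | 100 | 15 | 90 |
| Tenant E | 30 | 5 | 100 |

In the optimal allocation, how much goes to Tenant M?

Meeting every minimum uses 15+15+5+15+15+0+15+5 = 85 m², leaving 230.
Highest rent per m² first: Tenant X 290 > Tenant P 210 > Tenant J 190 > Tenant T 150 > Tenant B 110 > Tenant M 100 > Tenant Y 40 > Tenant E 30.
Give Tenant X 50 more to hit its cap of 50 — 180 left.
Tenant P takes 15 more to reach its cap of 20 — 165 left.
Give Tenant J 35 more to hit its cap of 50 — 130 left.
Give Tenant T 65 more to hit its cap of 80 — 65 left.
Tenant B takes 20 more to reach its cap of 35 — 45 left.
Tenant M has room for 75 more but only 45 remain, so it gets 60.

60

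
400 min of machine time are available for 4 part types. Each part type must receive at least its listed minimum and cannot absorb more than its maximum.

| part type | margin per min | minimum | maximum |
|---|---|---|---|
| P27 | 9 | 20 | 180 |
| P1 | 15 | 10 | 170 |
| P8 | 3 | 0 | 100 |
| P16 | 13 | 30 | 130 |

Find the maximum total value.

5140

Meeting every minimum uses 20+10+0+30 = 60 min, leaving 340.
Rank by margin per min: P1 15 > P16 13 > P27 9 > P8 3.
P1: +160 to 170 (cap) → 180 left.
Give P16 100 more to hit its cap of 130 → 80 left.
Only 80 left; P27 takes them to reach 100.
Total = 9×100 + 15×170 + 13×130 = 5140.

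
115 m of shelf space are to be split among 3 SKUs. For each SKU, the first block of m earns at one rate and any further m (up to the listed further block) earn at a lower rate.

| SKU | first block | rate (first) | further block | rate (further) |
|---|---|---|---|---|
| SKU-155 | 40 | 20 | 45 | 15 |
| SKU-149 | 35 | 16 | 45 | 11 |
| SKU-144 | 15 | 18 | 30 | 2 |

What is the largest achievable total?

2005

Treat each block as its own option and order by rate: SKU-155/tier1 20 > SKU-144/tier1 18 > SKU-149/tier1 16 > SKU-155/tier2 15 > SKU-149/tier2 11 > SKU-144/tier2 2.
SKU-155/tier1 (20): +40 — 75 left.
Fill SKU-144 tier1 block (15 at 18) — 60 left.
SKU-149 tier1 at 16: fill all 35 — 25 left.
SKU-155 tier2 at 15: only 25 left, fill 25.
Total = 20×40 + 18×15 + 16×35 + 15×25 = 2005.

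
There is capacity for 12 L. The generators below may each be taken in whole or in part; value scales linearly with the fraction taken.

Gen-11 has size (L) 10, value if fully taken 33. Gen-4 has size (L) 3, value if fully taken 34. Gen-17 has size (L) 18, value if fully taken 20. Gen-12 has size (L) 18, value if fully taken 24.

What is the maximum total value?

Sort by value density: Gen-4 34/3≈11.3, Gen-11 33/10≈3.3, Gen-12 24/18≈1.33, Gen-17 20/18≈1.11.
All 3 L of Gen-4 fit (value 34) ; 9 remain.
Only 9 L remain; take 9/10 of Gen-11 for value 33×9/10 = 29.7.
Total value = 63.7.

63.7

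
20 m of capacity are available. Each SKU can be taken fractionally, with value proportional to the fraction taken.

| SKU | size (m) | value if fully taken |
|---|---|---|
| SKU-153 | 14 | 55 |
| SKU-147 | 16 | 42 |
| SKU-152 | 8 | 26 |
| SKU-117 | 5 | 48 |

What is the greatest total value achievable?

Rank by value-to-size ratio: SKU-117 48/5≈9.6, SKU-153 55/14≈3.93, SKU-152 26/8≈3.25, SKU-147 42/16≈2.62.
SKU-117: take in full, 5 m for value 48 → 15 left.
All 14 m of SKU-153 fit (value 55) → 1 remain.
Only 1 m remain; take 1/8 of SKU-152 for value 26×1/8 = 3.25.
Total value = 106.25.

106.25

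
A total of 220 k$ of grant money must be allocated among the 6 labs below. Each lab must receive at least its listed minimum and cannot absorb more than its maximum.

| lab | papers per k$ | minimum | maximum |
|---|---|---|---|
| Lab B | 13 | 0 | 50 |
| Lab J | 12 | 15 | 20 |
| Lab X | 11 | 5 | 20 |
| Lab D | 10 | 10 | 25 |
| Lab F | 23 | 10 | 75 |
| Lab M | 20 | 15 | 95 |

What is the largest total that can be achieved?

4220

Meeting every minimum uses 0+15+5+10+10+15 = 55 k$, leaving 165.
Order the labs by papers per k$: Lab F 23 > Lab M 20 > Lab B 13 > Lab J 12 > Lab X 11 > Lab D 10.
Lab F: +65 to 75 (cap) — 100 left.
Give Lab M 80 more to hit its cap of 95 — 20 left.
Lab B has room for 50 more but only 20 remain, so it gets 20.
Total = 13×20 + 12×15 + 11×5 + 10×10 + 23×75 + 20×95 = 4220.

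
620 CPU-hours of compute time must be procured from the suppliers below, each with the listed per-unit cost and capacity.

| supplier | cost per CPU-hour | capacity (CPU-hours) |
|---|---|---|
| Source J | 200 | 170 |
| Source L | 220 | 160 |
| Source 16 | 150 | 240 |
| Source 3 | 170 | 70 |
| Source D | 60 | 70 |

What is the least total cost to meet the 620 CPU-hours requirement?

101500

Cheapest first:
Take 70 from Source D at 60 → need 550 more.
Source 16 at 150: take all 240 CPU-hours → 310 still needed.
Source 3 (170): use full 70 → 240 CPU-hours to go.
Source J (200): use full 170 → 70 CPU-hours to go.
Take 70 from Source L at 220 to finish.
Cost = 70×60 + 240×150 + 70×170 + 170×200 + 70×220 = 101500.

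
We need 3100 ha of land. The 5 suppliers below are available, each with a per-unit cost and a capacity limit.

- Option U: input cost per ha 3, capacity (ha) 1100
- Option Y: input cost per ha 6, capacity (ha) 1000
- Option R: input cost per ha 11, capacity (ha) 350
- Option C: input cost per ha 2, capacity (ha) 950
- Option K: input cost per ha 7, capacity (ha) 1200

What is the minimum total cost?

11550

Cheapest first:
Option C at 2: take all 950 ha → 2150 still needed.
Option U at 3: take all 1100 ha → 1050 still needed.
Option Y (6): use full 1000 → 50 ha to go.
Option K at 7: take 50 of its 1200 → requirement met.
Option R: unused.
Cost = 950×2 + 1100×3 + 1000×6 + 50×7 = 11550.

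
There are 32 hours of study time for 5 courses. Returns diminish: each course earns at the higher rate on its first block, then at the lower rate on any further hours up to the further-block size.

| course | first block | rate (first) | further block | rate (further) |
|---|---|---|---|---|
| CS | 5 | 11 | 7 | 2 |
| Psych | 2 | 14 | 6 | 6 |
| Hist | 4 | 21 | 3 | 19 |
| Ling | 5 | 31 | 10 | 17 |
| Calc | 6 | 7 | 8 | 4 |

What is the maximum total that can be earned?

570

Order all 10 blocks by rate: Ling/T1 31 > Hist/T1 21 > Hist/T2 19 > Ling/T2 17 > Psych/T1 14 > CS/T1 11 > Calc/T1 7 > Psych/T2 6 > Calc/T2 4 > CS/T2 2.
Ling T1 at 31: fill all 5 — 27 left.
Fill Hist T1 block (4 at 21) — 23 left.
Hist T2 at 19: fill all 3 — 20 left.
Ling T2 at 17: fill all 10 — 10 left.
Fill Psych T1 block (2 at 14) — 8 left.
CS/T1 (11): +5 — 3 left.
Calc/T1: +3 of 6 at 7; pool empty.
Total = 31×5 + 21×4 + 19×3 + 17×10 + 14×2 + 11×5 + 7×3 = 570.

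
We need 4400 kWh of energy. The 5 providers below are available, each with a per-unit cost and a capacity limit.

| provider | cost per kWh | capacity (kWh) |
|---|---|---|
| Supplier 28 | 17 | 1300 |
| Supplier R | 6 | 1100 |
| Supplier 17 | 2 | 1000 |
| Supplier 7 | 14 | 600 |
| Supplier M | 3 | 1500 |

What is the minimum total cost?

24900

Fill from the cheapest provider first.
Supplier 17 (2): use full 1000 ; 3400 kWh to go.
Supplier M at 3: take all 1500 kWh ; 1900 still needed.
Supplier R at 6: take all 1100 kWh ; 800 still needed.
Take 600 from Supplier 7 at 14 ; need 200 more.
Supplier 28 (17): take the remaining 200 ; done.
Cost = 1000×2 + 1500×3 + 1100×6 + 600×14 + 200×17 = 24900.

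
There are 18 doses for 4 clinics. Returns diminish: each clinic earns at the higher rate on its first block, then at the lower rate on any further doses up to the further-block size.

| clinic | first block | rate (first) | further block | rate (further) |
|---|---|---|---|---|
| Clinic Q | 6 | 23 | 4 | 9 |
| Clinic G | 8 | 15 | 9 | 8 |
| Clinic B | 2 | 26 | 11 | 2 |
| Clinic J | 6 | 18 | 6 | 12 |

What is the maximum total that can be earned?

358

Order all 8 blocks by rate: Clinic B/T1 26 > Clinic Q/T1 23 > Clinic J/T1 18 > Clinic G/T1 15 > Clinic J/T2 12 > Clinic Q/T2 9 > Clinic G/T2 8 > Clinic B/T2 2.
Clinic B/T1 (26): +2 — 16 left.
Clinic Q T1 at 23: fill all 6 — 10 left.
Clinic J T1 at 18: fill all 6 — 4 left.
4 remain; put them into Clinic G T1 at 15.
Total = 26×2 + 23×6 + 18×6 + 15×4 = 358.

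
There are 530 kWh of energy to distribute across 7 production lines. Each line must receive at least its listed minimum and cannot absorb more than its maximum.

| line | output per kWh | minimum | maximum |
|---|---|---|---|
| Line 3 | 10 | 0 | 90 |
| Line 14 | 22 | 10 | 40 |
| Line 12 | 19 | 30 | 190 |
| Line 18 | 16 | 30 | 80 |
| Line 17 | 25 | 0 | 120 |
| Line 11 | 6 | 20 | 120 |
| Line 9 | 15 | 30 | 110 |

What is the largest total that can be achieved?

10090

Meeting every minimum uses 0+10+30+30+0+20+30 = 120 kWh, leaving 410.
Order the production lines by output per kWh: Line 17 25 > Line 14 22 > Line 12 19 > Line 18 16 > Line 9 15 > Line 3 10 > Line 11 6.
Line 17 takes 120 more to reach its cap of 120 ; 290 left.
Give Line 14 30 more to hit its cap of 40 ; 260 left.
Line 12 takes 160 more to reach its cap of 190 ; 100 left.
Line 18 takes 50 more to reach its cap of 80 ; 50 left.
Line 9: +50 (room for 80) → 80. Pool exhausted.
Total = 22×40 + 19×190 + 16×80 + 25×120 + 6×20 + 15×80 = 10090.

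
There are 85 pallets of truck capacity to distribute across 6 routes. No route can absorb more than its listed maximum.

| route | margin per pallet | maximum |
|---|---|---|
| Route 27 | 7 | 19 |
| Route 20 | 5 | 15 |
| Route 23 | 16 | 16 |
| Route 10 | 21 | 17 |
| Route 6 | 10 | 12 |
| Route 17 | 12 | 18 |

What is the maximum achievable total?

Highest margin per pallet first: Route 10 21 > Route 23 16 > Route 17 12 > Route 6 10 > Route 27 7 > Route 20 5.
Route 10 takes 17 to reach its cap of 17 → 68 left.
Give Route 23 16 to hit its cap of 16 → 52 left.
Route 17: +18 to 18 (cap) → 34 left.
Route 6: +12 to 12 (cap) → 22 left.
Give Route 27 19 to hit its cap of 19 → 3 left.
Only 3 left; Route 20 takes them to reach 3.
Total = 7×19 + 5×3 + 16×16 + 21×17 + 10×12 + 12×18 = 1097.

1097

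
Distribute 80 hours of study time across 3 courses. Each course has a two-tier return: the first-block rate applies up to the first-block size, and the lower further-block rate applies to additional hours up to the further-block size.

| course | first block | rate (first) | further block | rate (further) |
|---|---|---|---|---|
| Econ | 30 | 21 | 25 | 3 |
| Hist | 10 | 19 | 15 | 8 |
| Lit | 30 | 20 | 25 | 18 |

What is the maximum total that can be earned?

1600

Order all 6 blocks by rate: Econ/T1 21 > Lit/T1 20 > Hist/T1 19 > Lit/T2 18 > Hist/T2 8 > Econ/T2 3.
Fill Econ T1 block (30 at 21) ; 50 left.
Lit T1 at 20: fill all 30 ; 20 left.
Hist T1 at 19: fill all 10 ; 10 left.
Lit/T2: +10 of 25 at 18; pool empty.
Total = 21×30 + 20×30 + 19×10 + 18×10 = 1600.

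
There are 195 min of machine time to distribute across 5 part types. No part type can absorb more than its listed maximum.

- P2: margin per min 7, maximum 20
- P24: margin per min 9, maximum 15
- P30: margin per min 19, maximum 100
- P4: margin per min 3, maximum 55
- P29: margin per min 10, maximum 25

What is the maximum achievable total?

2530

Order the part types by margin per min: P30 19 > P29 10 > P24 9 > P2 7 > P4 3.
P30: +100 to 100 (cap) → 95 left.
P29: +25 to 25 (cap) → 70 left.
P24: +15 to 15 (cap) → 55 left.
Give P2 20 to hit its cap of 20 → 35 left.
P4: +35 (room for 55) → 35. Pool exhausted.
Total = 7×20 + 9×15 + 19×100 + 3×35 + 10×25 = 2530.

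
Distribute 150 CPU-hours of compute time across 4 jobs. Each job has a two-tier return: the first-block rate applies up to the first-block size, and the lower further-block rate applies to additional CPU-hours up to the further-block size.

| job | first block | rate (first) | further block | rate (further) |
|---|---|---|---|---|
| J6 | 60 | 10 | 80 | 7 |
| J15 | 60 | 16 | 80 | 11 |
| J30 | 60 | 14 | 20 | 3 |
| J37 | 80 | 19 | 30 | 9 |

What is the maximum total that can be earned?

Rank every tier by rate: J37/T1 19 > J15/T1 16 > J30/T1 14 > J15/T2 11 > J6/T1 10 > J37/T2 9 > J6/T2 7 > J30/T2 3.
J37 T1 at 19: fill all 80 — 70 left.
Fill J15 T1 block (60 at 16) — 10 left.
J30 T1 at 14: only 10 left, fill 10.
Total = 19×80 + 16×60 + 14×10 = 2620.

2620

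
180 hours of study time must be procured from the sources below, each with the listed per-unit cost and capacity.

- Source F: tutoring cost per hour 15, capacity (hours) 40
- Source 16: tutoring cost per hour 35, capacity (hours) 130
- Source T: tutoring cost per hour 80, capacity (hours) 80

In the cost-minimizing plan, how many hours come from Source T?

Use sources in increasing cost order.
Take 40 from Source F at 15 → need 140 more.
Take 130 from Source 16 at 35 → need 10 more.
Source T (80): take the remaining 10 → done.

10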